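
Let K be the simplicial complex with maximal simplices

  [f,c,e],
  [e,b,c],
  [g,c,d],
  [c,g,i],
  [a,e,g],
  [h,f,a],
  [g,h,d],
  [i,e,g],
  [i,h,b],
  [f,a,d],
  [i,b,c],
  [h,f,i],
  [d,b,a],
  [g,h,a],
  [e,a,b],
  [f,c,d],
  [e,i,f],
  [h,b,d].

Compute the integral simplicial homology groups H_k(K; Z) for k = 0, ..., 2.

K has 9 vertices, 27 edges, 18 triangles.
rank ∂_0 = 0, rank ∂_1 = 8 ⇒ b_0 = 9 − 0 − 8 = 1; all invariant factors of ∂_1 are 1 so no torsion. So H_0 = Z.
rank ∂_1 = 8, rank ∂_2 = 18 ⇒ b_1 = 27 − 8 − 18 = 1; ∂_2 has invariant factor(s) [2] giving torsion. So H_1 = Z × Z/2.
rank ∂_2 = 18, rank ∂_3 = 0 ⇒ b_2 = 18 − 18 − 0 = 0. So H_2 = 0.

H_0 = Z,  H_1 = Z × Z/2,  H_2 = 0.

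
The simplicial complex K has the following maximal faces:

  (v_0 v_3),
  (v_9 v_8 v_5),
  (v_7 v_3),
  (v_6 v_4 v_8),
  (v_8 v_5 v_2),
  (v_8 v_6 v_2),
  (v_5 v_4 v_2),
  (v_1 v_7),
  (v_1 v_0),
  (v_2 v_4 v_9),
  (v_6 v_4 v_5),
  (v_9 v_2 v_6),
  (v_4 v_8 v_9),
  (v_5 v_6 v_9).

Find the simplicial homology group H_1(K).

H_1 = Z ⊕ Z/2Z.

K has 10 vertices, 19 edges, 10 triangles.
rank ∂_1 = 8, rank ∂_2 = 10 ⇒ b_1 = 19 − 8 − 10 = 1; ∂_2 has invariant factor(s) [2] giving torsion. So H_1 ≅ Z ⊕ Z/2Z.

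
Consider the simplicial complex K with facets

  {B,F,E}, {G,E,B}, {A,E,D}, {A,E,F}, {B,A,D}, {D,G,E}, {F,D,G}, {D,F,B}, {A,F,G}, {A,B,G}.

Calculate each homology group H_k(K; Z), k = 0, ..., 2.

Take the total order A < B < D < E < F < G on the vertex set. Then K (dimension 2) consists of the simplices:

  0-simplices (6): A, B, D, E, F, G
  1-simplices (15): AB, AD, AE, AF, AG, BD, BE, BF, BG, DE, DF, DG, EF, EG, FG
  2-simplices (10): ABD, ABG, ADE, AEF, AFG, BDF, BEF, BEG, DEG, DFG

giving chain groups C_0 ≅ Z^6, C_1 ≅ Z^15, C_2 ≅ Z^10.

∂_1: C_1 → C_0 sends each edge [p,q] (with p < q) to q − p.
The 6×15 boundary matrix has rank 5 and Smith normal form diag(1,1,1,1,1).

∂_2: C_2 → C_1 maps a triangle to the signed sum of its edges. For instance
  ∂AEF = EF − AF + AE,
  ∂DEG = EG − DG + DE.
As a 15×10 matrix over Z this has rank 10, with invariant factors (1,1,1,1,1,1,1,1,1,2).

Now H_k = ker ∂_k / im ∂_{k+1}, so:

  H_0: rank C_0 − rank ∂_1 = 6 − 5 = 1, and the invariant factors of ∂_1 are all 1, so H_0 ≅ Z.
  H_1: rank ker ∂_1 − rank ∂_2 = (15 − 5) − 10 = 0, and ∂_2 has invariant factor 2 > 1, so H_1 ≅ Z/2Z.
  H_2: rank ker ∂_2 − rank ∂_3 = (10 − 10) − 0 = 0, and there is no ∂_3, so H_2 ≅ 0.

H_0 = Z,  H_1 = Z/2Z,  H_2 = 0.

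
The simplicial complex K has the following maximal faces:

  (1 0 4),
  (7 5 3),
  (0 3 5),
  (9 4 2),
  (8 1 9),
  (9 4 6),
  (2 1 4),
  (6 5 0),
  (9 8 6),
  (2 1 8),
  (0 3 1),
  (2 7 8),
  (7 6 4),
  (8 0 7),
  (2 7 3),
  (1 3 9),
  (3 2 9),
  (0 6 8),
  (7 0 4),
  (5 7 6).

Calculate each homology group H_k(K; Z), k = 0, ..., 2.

H_0 ≅ Z,  H_1 ≅ Z ⊕ Z/2,  H_2 = 0.

Order the vertices as 0 < 1 < 2 < 3 < 4 < 5 < 6 < 7 < 8 < 9. Listing each simplex with vertices in this order, K has dimension 2 with simplices:

  0-simplices (10): [0], [1], [2], [3], [4], [5], [6], [7], [8], [9]
  1-simplices (30): (30 of them)
  2-simplices (20): (20 of them)

so the chain groups are C_0 ≅ Z^10, C_1 ≅ Z^30, C_2 ≅ Z^20.

The boundary map ∂_1: C_1 → C_0 maps an edge to its endpoints' difference, ∂[p,q] = q − p. For instance
  ∂[2,3] = [3] − [2].
This gives a 10×30 integer matrix of rank 9; reducing to Smith normal form yields diagonal entries (1,1,1,1,1,1,1,1,1).

Boundary ∂_2: C_2 → C_1 maps a triangle to the signed sum of its edges. For instance
  ∂[0,1,4] = [1,4] − [0,4] + [0,1],
  ∂[4,6,9] = [6,9] − [4,9] + [4,6].
The 30×20 boundary matrix has rank 20 and Smith normal form diag(1,1,1,1,1,1,1,1,1,1,1,1,1,1,1,1,1,1,1,2).

Now H_k = ker ∂_k / im ∂_{k+1}, so:

  H_0: rank C_0 − rank ∂_1 = 10 − 9 = 1, and the invariant factors of ∂_1 are all 1, so H_0 ≅ Z.
  H_1: rank ker ∂_1 − rank ∂_2 = (30 − 9) − 20 = 1, and ∂_2 has invariant factor 2 > 1, so H_1 ≅ Z ⊕ Z/2.
  H_2: rank ker ∂_2 − rank ∂_3 = (20 − 20) − 0 = 0, and there is no ∂_3, so H_2 ≅ 0.

(K is a triangulation of the Klein bottle.)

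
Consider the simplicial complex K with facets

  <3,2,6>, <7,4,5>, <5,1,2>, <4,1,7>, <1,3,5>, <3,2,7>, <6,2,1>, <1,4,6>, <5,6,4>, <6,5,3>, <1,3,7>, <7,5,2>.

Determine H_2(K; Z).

H_2 ≅ 0.

Take the total order 1 < 2 < 3 < 4 < 5 < 6 < 7 on the vertex set. Then K (dimension 2) consists of the simplices:

  0-simplices (7): [1], [2], [3], [4], [5], [6], [7]
  1-simplices (18): [1,2], [1,3], [1,4], [1,5], [1,6], [1,7], [2,3], [2,5], [2,6], [2,7], [3,5], [3,6], [3,7], [4,5], [4,6], [4,7], [5,6], [5,7]
  2-simplices (12): [1,2,5], [1,2,6], [1,3,5], [1,3,7], [1,4,6], [1,4,7], [2,3,6], [2,3,7], [2,5,7], [3,5,6], [4,5,6], [4,5,7]

giving chain groups C_0 ≅ Z^7, C_1 ≅ Z^18, C_2 ≅ Z^12.

∂_1: C_1 → C_0 is given by ∂[p,q] = [q] − [p]. For instance
  ∂[3,6] = [6] − [3].
This gives a 7×18 integer matrix of rank 6; reducing to Smith normal form yields diagonal entries (1,1,1,1,1,1).

Boundary ∂_2: C_2 → C_1 acts by ∂[p,q,r] = [q,r] − [p,r] + [p,q]. For instance
  ∂[2,5,7] = [5,7] − [2,7] + [2,5],
  ∂[1,2,5] = [2,5] − [1,5] + [1,2].
The 18×12 boundary matrix has rank 12 and Smith normal form diag(1,1,1,1,1,1,1,1,1,1,1,2).

Reading off H_k = ker ∂_k / im ∂_{k+1}:

  H_2: rank ker ∂_2 − rank ∂_3 = (12 − 12) − 0 = 0, and there is no ∂_3, so H_2 = 0.

(K is a triangulation of the real projective plane RP^2.)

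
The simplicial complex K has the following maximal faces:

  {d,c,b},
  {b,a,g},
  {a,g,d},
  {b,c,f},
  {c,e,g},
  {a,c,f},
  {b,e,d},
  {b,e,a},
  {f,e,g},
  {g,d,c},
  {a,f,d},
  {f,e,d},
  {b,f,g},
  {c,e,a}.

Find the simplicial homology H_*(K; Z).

Take the total order a < b < c < d < e < f < g on the vertex set. Then K (dimension 2) consists of the simplices:

  0-simplices (7): a, b, c, d, e, f, g
  1-simplices (21): ab, ac, ad, ae, af, ag, bc, bd, be, bf, bg, cd, ce, cf, cg, de, df, dg, ef, eg, fg
  2-simplices (14): abe, abg, ace, acf, adf, adg, bcd, bcf, bde, bfg, cdg, ceg, def, efg

so the chain groups are C_0 ≅ Z^7, C_1 ≅ Z^21, C_2 ≅ Z^14.

∂_1: C_1 → C_0 sends each edge [p,q] (with p < q) to q − p. For instance
  ∂cg = g − c.
This gives a 7×21 integer matrix of rank 6; reducing to Smith normal form yields diagonal entries (1,1,1,1,1,1).

∂_2: C_2 → C_1 acts by ∂[p,q,r] = [q,r] − [p,r] + [p,q]. For instance
  ∂cdg = dg − cg + cd,
  ∂def = ef − df + de.
This gives a 21×14 integer matrix of rank 13; reducing to Smith normal form yields diagonal entries (1,1,1,1,1,1,1,1,1,1,1,1,1).

Now H_k = ker ∂_k / im ∂_{k+1}, so:

  H_0: rank C_0 − rank ∂_1 = 7 − 6 = 1, and the invariant factors of ∂_1 are all 1, so H_0 ≅ Z.
  H_1: rank ker ∂_1 − rank ∂_2 = (21 − 6) − 13 = 2, and the invariant factors of ∂_2 are all 1, so H_1 ≅ Z^2.
  H_2: rank ker ∂_2 − rank ∂_3 = (14 − 13) − 0 = 1, and there is no ∂_3, so H_2 ≅ Z.

As a check, the Euler characteristic is 7 − 21 + 14 = 0, which agrees with 1 − 2 + 1 = 0.
(K is a triangulation of the torus T^2.)

H_0 = Z,  H_1 = Z^2,  H_2 = Z.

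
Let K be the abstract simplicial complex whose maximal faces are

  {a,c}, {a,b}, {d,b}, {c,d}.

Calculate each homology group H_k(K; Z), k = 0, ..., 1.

H_0 = Z,  H_1 = Z.

We work with the vertex ordering a < b < c < d. The simplices of K, each written with vertices in increasing order, are:

  0-simplices (4): a, b, c, d
  1-simplices (4): ab, ac, bd, cd

giving chain groups C_0 ≅ Z^4, C_1 ≅ Z^4.

∂_1: C_1 → C_0 maps an edge to its endpoints' difference, ∂[p,q] = q − p. For instance
  ∂bd = d − b.
The 4×4 boundary matrix has rank 3 and Smith normal form diag(1,1,1).

Reading off H_k = ker ∂_k / im ∂_{k+1}:

  H_0: rank C_0 − rank ∂_1 = 4 − 3 = 1, and the invariant factors of ∂_1 are all 1, so H_0 ≅ Z.
  H_1: rank ker ∂_1 − rank ∂_2 = (4 − 3) − 0 = 1, and there is no ∂_2, so H_1 ≅ Z.

(K is a triangulation of the circle S^1.)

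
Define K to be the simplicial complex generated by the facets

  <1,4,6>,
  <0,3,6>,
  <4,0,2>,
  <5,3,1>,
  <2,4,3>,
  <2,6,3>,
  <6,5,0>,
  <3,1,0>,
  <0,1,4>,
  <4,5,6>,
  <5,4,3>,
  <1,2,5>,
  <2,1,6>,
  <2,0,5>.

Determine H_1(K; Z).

We work with the vertex ordering 0 < 1 < 2 < 3 < 4 < 5 < 6. The simplices of K, each written with vertices in increasing order, are:

  0-simplices (7): [0], [1], [2], [3], [4], [5], [6]
  1-simplices (21): [0,1], [0,2], [0,3], [0,4], [0,5], [0,6], [1,2], [1,3], [1,4], [1,5], [1,6], [2,3], [2,4], [2,5], [2,6], [3,4], [3,5], [3,6], [4,5], [4,6], [5,6]
  2-simplices (14): [0,1,3], [0,1,4], [0,2,4], [0,2,5], [0,3,6], [0,5,6], [1,2,5], [1,2,6], [1,3,5], [1,4,6], [2,3,4], [2,3,6], [3,4,5], [4,5,6]

so the chain groups are C_0 ≅ Z^7, C_1 ≅ Z^21, C_2 ≅ Z^14.

The boundary map ∂_1: C_1 → C_0 sends each edge [p,q] (with p < q) to q − p.
The resulting 7×21 matrix has rank 6, and its Smith normal form has invariant factors (1,1,1,1,1,1).

The boundary map ∂_2: C_2 → C_1 maps a triangle to the signed sum of its edges. For instance
  ∂[1,2,5] = [2,5] − [1,5] + [1,2],
  ∂[0,2,5] = [2,5] − [0,5] + [0,2].
This gives a 21×14 integer matrix of rank 13; reducing to Smith normal form yields diagonal entries (1,1,1,1,1,1,1,1,1,1,1,1,1).

Computing H_k = (kernel of ∂_k) / (image of ∂_{k+1}):

  H_1: rank ker ∂_1 − rank ∂_2 = (21 − 6) − 13 = 2, and the invariant factors of ∂_2 are all 1, so H_1 = Z^2.

(K is a triangulation of the torus T^2.)

H_1 ≅ Z^2.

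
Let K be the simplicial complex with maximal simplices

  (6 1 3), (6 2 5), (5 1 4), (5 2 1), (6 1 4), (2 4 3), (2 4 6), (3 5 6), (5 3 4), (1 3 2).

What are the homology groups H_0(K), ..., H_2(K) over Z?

Fix the vertex order 1 < 2 < 3 < 4 < 5 < 6 and write every simplex with vertices in increasing order. Then dim K = 2 and the simplices of K are:

  0-simplices (6): [1], [2], [3], [4], [5], [6]
  1-simplices (15): [1,2], [1,3], [1,4], [1,5], [1,6], [2,3], [2,4], [2,5], [2,6], [3,4], [3,5], [3,6], [4,5], [4,6], [5,6]
  2-simplices (10): [1,2,3], [1,2,5], [1,3,6], [1,4,5], [1,4,6], [2,3,4], [2,4,6], [2,5,6], [3,4,5], [3,5,6]

giving chain groups C_0 ≅ Z^6, C_1 ≅ Z^15, C_2 ≅ Z^10.

Boundary ∂_1: C_1 → C_0 sends each edge [p,q] (with p < q) to q − p. For instance
  ∂[1,4] = [4] − [1].
The 6×15 boundary matrix has rank 5 and Smith normal form diag(1,1,1,1,1).

Boundary ∂_2: C_2 → C_1 acts by ∂[p,q,r] = [q,r] − [p,r] + [p,q]. For instance
  ∂[1,2,3] = [2,3] − [1,3] + [1,2],
  ∂[1,2,5] = [2,5] − [1,5] + [1,2].
This gives a 15×10 integer matrix of rank 10; reducing to Smith normal form yields diagonal entries (1,1,1,1,1,1,1,1,1,2).

Now H_k = ker ∂_k / im ∂_{k+1}, so:

  H_0: rank C_0 − rank ∂_1 = 6 − 5 = 1, and the invariant factors of ∂_1 are all 1, so H_0 ≅ Z.
  H_1: rank ker ∂_1 − rank ∂_2 = (15 − 5) − 10 = 0, and ∂_2 has invariant factor 2 > 1, so H_1 ≅ Z/2.
  H_2: rank ker ∂_2 − rank ∂_3 = (10 − 10) − 0 = 0, and there is no ∂_3, so H_2 ≅ 0.

As a check, the Euler characteristic is 6 − 15 + 10 = 1, which agrees with 1 − 0 + 0 = 1.

H_0 ≅ Z,  H_1 ≅ Z/2,  H_2 = 0.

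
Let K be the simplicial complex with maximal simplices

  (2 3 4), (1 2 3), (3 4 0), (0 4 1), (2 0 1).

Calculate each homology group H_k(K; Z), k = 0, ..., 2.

Take the total order 0 < 1 < 2 < 3 < 4 on the vertex set. Then K (dimension 2) consists of the simplices:

  0-simplices (5): [0], [1], [2], [3], [4]
  1-simplices (10): [0,1], [0,2], [0,3], [0,4], [1,2], [1,3], [1,4], [2,3], [2,4], [3,4]
  2-simplices (5): [0,1,2], [0,1,4], [0,3,4], [1,2,3], [2,3,4]

Hence C_0 ≅ Z^5, C_1 ≅ Z^10, C_2 ≅ Z^5.

∂_1: C_1 → C_0 sends each edge [p,q] (with p < q) to q − p. For instance
  ∂[0,1] = [1] − [0].
As a 5×10 matrix over Z this has rank 4, with invariant factors (1,1,1,1).

The boundary map ∂_2: C_2 → C_1 acts by ∂[p,q,r] = [q,r] − [p,r] + [p,q]. For instance
  ∂[0,3,4] = [3,4] − [0,4] + [0,3],
  ∂[0,1,4] = [1,4] − [0,4] + [0,1].
This gives a 10×5 integer matrix of rank 5; reducing to Smith normal form yields diagonal entries (1,1,1,1,1).

Now H_k = ker ∂_k / im ∂_{k+1}, so:

  H_0: rank C_0 − rank ∂_1 = 5 − 4 = 1, and the invariant factors of ∂_1 are all 1, so H_0 ≅ Z.
  H_1: rank ker ∂_1 − rank ∂_2 = (10 − 4) − 5 = 1, and the invariant factors of ∂_2 are all 1, so H_1 ≅ Z.
  H_2: rank ker ∂_2 − rank ∂_3 = (5 − 5) − 0 = 0, and there is no ∂_3, so H_2 ≅ 0.

As a check, the Euler characteristic is 5 − 10 + 5 = 0, which agrees with 1 − 1 + 0 = 0.

H_0 = Z,  H_1 = Z,  H_2 = 0.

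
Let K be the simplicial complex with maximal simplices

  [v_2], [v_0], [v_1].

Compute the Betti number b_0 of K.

b_0 = 3.

Take the total order v_0 < v_1 < v_2 on the vertex set. Then K (dimension 0) consists of the simplices:

  0-simplices (3): [v_0], [v_1], [v_2]

so the chain groups are C_0 ≅ Z^3.

Reading off H_k = ker ∂_k / im ∂_{k+1}:

  H_0: rank C_0 − rank ∂_1 = 3 − 0 = 3, and there is no ∂_1, so H_0 = Z^3.

Hence the Betti numbers are b_0 = 3.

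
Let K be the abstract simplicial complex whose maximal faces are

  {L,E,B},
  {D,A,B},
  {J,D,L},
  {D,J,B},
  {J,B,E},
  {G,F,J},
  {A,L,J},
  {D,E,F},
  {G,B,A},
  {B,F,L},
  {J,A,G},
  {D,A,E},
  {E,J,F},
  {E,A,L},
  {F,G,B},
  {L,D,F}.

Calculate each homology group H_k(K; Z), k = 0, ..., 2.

H_0 ≅ Z,  H_1 ≅ Z^2,  H_2 ≅ Z.

We work with the vertex ordering A < B < D < E < F < G < J < L. The simplices of K, each written with vertices in increasing order, are:

  0-simplices (8): A, B, D, E, F, G, J, L
  1-simplices (24): AB, AD, AE, AG, AJ, AL, BD, BE, BF, BG, BJ, BL, DE, DF, DJ, DL, EF, EJ, EL, FG, FJ, FL, GJ, JL
  2-simplices (16): ABD, ABG, ADE, AEL, AGJ, AJL, BDJ, BEJ, BEL, BFG, BFL, DEF, DFL, DJL, EFJ, FGJ

so the chain groups are C_0 ≅ Z^8, C_1 ≅ Z^24, C_2 ≅ Z^16.

∂_1: C_1 → C_0 maps an edge to its endpoints' difference, ∂[p,q] = q − p. For instance
  ∂BG = G − B.
As a 8×24 matrix over Z this has rank 7, with invariant factors (1,1,1,1,1,1,1).

The boundary map ∂_2: C_2 → C_1 sends each 2-simplex [p,q,r] to [q,r] − [p,r] + [p,q]. For instance
  ∂ADE = DE − AE + AD,
  ∂AGJ = GJ − AJ + AG.
The resulting 24×16 matrix has rank 15, and its Smith normal form has invariant factors (1,1,1,1,1,1,1,1,1,1,1,1,1,1,1).

Computing H_k = (kernel of ∂_k) / (image of ∂_{k+1}):

  H_0: rank C_0 − rank ∂_1 = 8 − 7 = 1, and the invariant factors of ∂_1 are all 1, so H_0 ≅ Z.
  H_1: rank ker ∂_1 − rank ∂_2 = (24 − 7) − 15 = 2, and the invariant factors of ∂_2 are all 1, so H_1 ≅ Z^2.
  H_2: rank ker ∂_2 − rank ∂_3 = (16 − 15) − 0 = 1, and there is no ∂_3, so H_2 ≅ Z.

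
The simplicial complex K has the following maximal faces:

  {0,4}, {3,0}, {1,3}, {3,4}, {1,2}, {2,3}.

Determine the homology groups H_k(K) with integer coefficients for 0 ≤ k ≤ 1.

Take the total order 0 < 1 < 2 < 3 < 4 on the vertex set. Then K (dimension 1) consists of the simplices:

  0-simplices (5): [0], [1], [2], [3], [4]
  1-simplices (6): [0,3], [0,4], [1,2], [1,3], [2,3], [3,4]

so the chain groups are C_0 ≅ Z^5, C_1 ≅ Z^6.

Boundary ∂_1: C_1 → C_0 sends each edge [p,q] (with p < q) to q − p. For instance
  ∂[1,3] = [3] − [1].
This gives a 5×6 integer matrix of rank 4; reducing to Smith normal form yields diagonal entries (1,1,1,1).

Computing H_k = (kernel of ∂_k) / (image of ∂_{k+1}):

  H_0: rank C_0 − rank ∂_1 = 5 − 4 = 1, and the invariant factors of ∂_1 are all 1, so H_0 ≅ Z.
  H_1: rank ker ∂_1 − rank ∂_2 = (6 − 4) − 0 = 2, and there is no ∂_2, so H_1 ≅ Z^2.

(K is a triangulation of a wedge of 2 circles.)

H_0 = Z,  H_1 = Z^2.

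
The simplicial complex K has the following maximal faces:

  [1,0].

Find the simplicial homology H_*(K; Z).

Take the total order 0 < 1 on the vertex set. Then K (dimension 1) consists of the simplices:

  0-simplices (2): [0], [1]
  1-simplices (1): [0,1]

giving chain groups C_0 ≅ Z^2, C_1 ≅ Z^1.

Boundary ∂_1: C_1 → C_0 maps an edge to its endpoints' difference, ∂[p,q] = q − p. For instance
  ∂[0,1] = [1] − [0].
The resulting 2×1 matrix has rank 1, and its Smith normal form has invariant factors (1).

Computing H_k = (kernel of ∂_k) / (image of ∂_{k+1}):

  H_0: rank C_0 − rank ∂_1 = 2 − 1 = 1, and the invariant factors of ∂_1 are all 1, so H_0 = Z.
  H_1: rank ker ∂_1 − rank ∂_2 = (1 − 1) − 0 = 0, and there is no ∂_2, so H_1 = 0.

As a check, the Euler characteristic is 2 − 1 = 1, which agrees with 1 − 0 = 1.

H_0 = Z,  H_1 = 0.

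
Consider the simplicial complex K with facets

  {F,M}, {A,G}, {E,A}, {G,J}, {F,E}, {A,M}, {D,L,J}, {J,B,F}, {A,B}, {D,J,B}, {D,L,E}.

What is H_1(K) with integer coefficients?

H_1 ≅ Z^4.

We work with the vertex ordering A < B < D < E < F < G < J < L < M. The simplices of K, each written with vertices in increasing order, are:

  0-simplices (9): A, B, D, E, F, G, J, L, M
  1-simplices (16): AB, AE, AG, AM, BD, BF, BJ, DE, DJ, DL, EF, EL, FJ, FM, GJ, JL
  2-simplices (4): BDJ, BFJ, DEL, DJL

so the chain groups are C_0 ≅ Z^9, C_1 ≅ Z^16, C_2 ≅ Z^4.

The boundary map ∂_1: C_1 → C_0 sends each edge [p,q] (with p < q) to q − p.
The 9×16 boundary matrix has rank 8 and Smith normal form diag(1,1,1,1,1,1,1,1).

Boundary ∂_2: C_2 → C_1 acts by ∂[p,q,r] = [q,r] − [p,r] + [p,q]. For instance
  ∂DJL = JL − DL + DJ,
  ∂BFJ = FJ − BJ + BF.
The 16×4 boundary matrix has rank 4 and Smith normal form diag(1,1,1,1).

Computing H_k = (kernel of ∂_k) / (image of ∂_{k+1}):

  H_1: rank ker ∂_1 − rank ∂_2 = (16 − 8) − 4 = 4, and the invariant factors of ∂_2 are all 1, so H_1 ≅ Z^4.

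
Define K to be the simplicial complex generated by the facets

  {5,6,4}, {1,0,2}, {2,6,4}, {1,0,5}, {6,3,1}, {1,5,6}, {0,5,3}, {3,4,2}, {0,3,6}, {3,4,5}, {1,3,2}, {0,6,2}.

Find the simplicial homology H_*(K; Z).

H_0 ≅ Z,  H_1 ≅ Z/2Z,  H_2 = 0.

Fix the vertex order 0 < 1 < 2 < 3 < 4 < 5 < 6 and write every simplex with vertices in increasing order. Then dim K = 2 and the simplices of K are:

  0-simplices (7): [0], [1], [2], [3], [4], [5], [6]
  1-simplices (18): [0,1], [0,2], [0,3], [0,5], [0,6], [1,2], [1,3], [1,5], [1,6], [2,3], [2,4], [2,6], [3,4], [3,5], [3,6], [4,5], [4,6], [5,6]
  2-simplices (12): [0,1,2], [0,1,5], [0,2,6], [0,3,5], [0,3,6], [1,2,3], [1,3,6], [1,5,6], [2,3,4], [2,4,6], [3,4,5], [4,5,6]

Hence C_0 ≅ Z^7, C_1 ≅ Z^18, C_2 ≅ Z^12.

The boundary map ∂_1: C_1 → C_0 is given by ∂[p,q] = [q] − [p]. For instance
  ∂[1,6] = [6] − [1].
This gives a 7×18 integer matrix of rank 6; reducing to Smith normal form yields diagonal entries (1,1,1,1,1,1).

Boundary ∂_2: C_2 → C_1 acts by ∂[p,q,r] = [q,r] − [p,r] + [p,q]. For instance
  ∂[1,3,6] = [3,6] − [1,6] + [1,3],
  ∂[0,1,5] = [1,5] − [0,5] + [0,1].
This gives a 18×12 integer matrix of rank 12; reducing to Smith normal form yields diagonal entries (1,1,1,1,1,1,1,1,1,1,1,2).

Now H_k = ker ∂_k / im ∂_{k+1}, so:

  H_0: rank C_0 − rank ∂_1 = 7 − 6 = 1, and the invariant factors of ∂_1 are all 1, so H_0 = Z.
  H_1: rank ker ∂_1 − rank ∂_2 = (18 − 6) − 12 = 0, and ∂_2 has invariant factor 2 > 1, so H_1 = Z/2Z.
  H_2: rank ker ∂_2 − rank ∂_3 = (12 − 12) − 0 = 0, and there is no ∂_3, so H_2 = 0.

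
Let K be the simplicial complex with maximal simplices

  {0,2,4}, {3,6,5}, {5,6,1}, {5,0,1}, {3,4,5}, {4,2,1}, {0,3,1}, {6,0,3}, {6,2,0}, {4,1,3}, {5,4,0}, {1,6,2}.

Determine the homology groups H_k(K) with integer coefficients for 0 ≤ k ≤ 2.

Order the vertices as 0 < 1 < 2 < 3 < 4 < 5 < 6. Listing each simplex with vertices in this order, K has dimension 2 with simplices:

  0-simplices (7): [0], [1], [2], [3], [4], [5], [6]
  1-simplices (18): [0,1], [0,2], [0,3], [0,4], [0,5], [0,6], [1,2], [1,3], [1,4], [1,5], [1,6], [2,4], [2,6], [3,4], [3,5], [3,6], [4,5], [5,6]
  2-simplices (12): [0,1,3], [0,1,5], [0,2,4], [0,2,6], [0,3,6], [0,4,5], [1,2,4], [1,2,6], [1,3,4], [1,5,6], [3,4,5], [3,5,6]

Hence C_0 ≅ Z^7, C_1 ≅ Z^18, C_2 ≅ Z^12.

The boundary map ∂_1: C_1 → C_0 sends each edge [p,q] (with p < q) to q − p. For instance
  ∂[1,6] = [6] − [1].
This gives a 7×18 integer matrix of rank 6; reducing to Smith normal form yields diagonal entries (1,1,1,1,1,1).

∂_2: C_2 → C_1 sends each 2-simplex [p,q,r] to [q,r] − [p,r] + [p,q]. For instance
  ∂[0,1,3] = [1,3] − [0,3] + [0,1],
  ∂[0,1,5] = [1,5] − [0,5] + [0,1].
The 18×12 boundary matrix has rank 12 and Smith normal form diag(1,1,1,1,1,1,1,1,1,1,1,2).

Now H_k = ker ∂_k / im ∂_{k+1}, so:

  H_0: rank C_0 − rank ∂_1 = 7 − 6 = 1, and the invariant factors of ∂_1 are all 1, so H_0 = Z.
  H_1: rank ker ∂_1 − rank ∂_2 = (18 − 6) − 12 = 0, and ∂_2 has invariant factor 2 > 1, so H_1 = Z_2.
  H_2: rank ker ∂_2 − rank ∂_3 = (12 − 12) − 0 = 0, and there is no ∂_3, so H_2 = 0.

(K is a triangulation of the real projective plane RP^2.)

H_0 ≅ Z,  H_1 ≅ Z_2,  H_2 = 0.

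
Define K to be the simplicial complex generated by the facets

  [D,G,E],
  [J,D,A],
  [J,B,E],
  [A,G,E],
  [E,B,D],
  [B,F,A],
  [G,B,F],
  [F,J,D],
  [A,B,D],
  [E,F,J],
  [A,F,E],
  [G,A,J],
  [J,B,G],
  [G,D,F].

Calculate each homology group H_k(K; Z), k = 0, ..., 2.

H_0 ≅ Z,  H_1 ≅ Z^2,  H_2 ≅ Z.

Fix the vertex order A < B < D < E < F < G < J and write every simplex with vertices in increasing order. Then dim K = 2 and the simplices of K are:

  0-simplices (7): A, B, D, E, F, G, J
  1-simplices (21): AB, AD, AE, AF, AG, AJ, BD, BE, BF, BG, BJ, DE, DF, DG, DJ, EF, EG, EJ, FG, FJ, GJ
  2-simplices (14): ABD, ABF, ADJ, AEF, AEG, AGJ, BDE, BEJ, BFG, BGJ, DEG, DFG, DFJ, EFJ

Hence C_0 ≅ Z^7, C_1 ≅ Z^21, C_2 ≅ Z^14.

∂_1: C_1 → C_0 sends each edge [p,q] (with p < q) to q − p. For instance
  ∂DE = E − D.
As a 7×21 matrix over Z this has rank 6, with invariant factors (1,1,1,1,1,1).

Boundary ∂_2: C_2 → C_1 maps a triangle to the signed sum of its edges. For instance
  ∂BDE = DE − BE + BD,
  ∂BGJ = GJ − BJ + BG.
This gives a 21×14 integer matrix of rank 13; reducing to Smith normal form yields diagonal entries (1,1,1,1,1,1,1,1,1,1,1,1,1).

Computing H_k = (kernel of ∂_k) / (image of ∂_{k+1}):

  H_0: rank C_0 − rank ∂_1 = 7 − 6 = 1, and the invariant factors of ∂_1 are all 1, so H_0 = Z.
  H_1: rank ker ∂_1 − rank ∂_2 = (21 − 6) − 13 = 2, and the invariant factors of ∂_2 are all 1, so H_1 = Z^2.
  H_2: rank ker ∂_2 − rank ∂_3 = (14 − 13) − 0 = 1, and there is no ∂_3, so H_2 = Z.

As a check, the Euler characteristic is 7 − 21 + 14 = 0, which agrees with 1 − 2 + 1 = 0.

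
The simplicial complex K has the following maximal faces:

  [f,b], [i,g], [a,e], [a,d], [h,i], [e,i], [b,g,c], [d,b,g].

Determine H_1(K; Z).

H_1 ≅ Z.

We work with the vertex ordering a < b < c < d < e < f < g < h < i. The simplices of K, each written with vertices in increasing order, are:

  0-simplices (9): a, b, c, d, e, f, g, h, i
  1-simplices (11): ad, ae, bc, bd, bf, bg, cg, dg, ei, gi, hi
  2-simplices (2): bcg, bdg

Hence C_0 ≅ Z^9, C_1 ≅ Z^11, C_2 ≅ Z^2.

The boundary map ∂_1: C_1 → C_0 sends each edge [p,q] (with p < q) to q − p. For instance
  ∂gi = i − g.
This gives a 9×11 integer matrix of rank 8; reducing to Smith normal form yields diagonal entries (1,1,1,1,1,1,1,1).

The boundary map ∂_2: C_2 → C_1 sends each 2-simplex [p,q,r] to [q,r] − [p,r] + [p,q]. For instance
  ∂bcg = cg − bg + bc,
  ∂bdg = dg − bg + bd.
This gives a 11×2 integer matrix of rank 2; reducing to Smith normal form yields diagonal entries (1,1).

Computing H_k = (kernel of ∂_k) / (image of ∂_{k+1}):

  H_1: rank ker ∂_1 − rank ∂_2 = (11 − 8) − 2 = 1, and the invariant factors of ∂_2 are all 1, so H_1 = Z.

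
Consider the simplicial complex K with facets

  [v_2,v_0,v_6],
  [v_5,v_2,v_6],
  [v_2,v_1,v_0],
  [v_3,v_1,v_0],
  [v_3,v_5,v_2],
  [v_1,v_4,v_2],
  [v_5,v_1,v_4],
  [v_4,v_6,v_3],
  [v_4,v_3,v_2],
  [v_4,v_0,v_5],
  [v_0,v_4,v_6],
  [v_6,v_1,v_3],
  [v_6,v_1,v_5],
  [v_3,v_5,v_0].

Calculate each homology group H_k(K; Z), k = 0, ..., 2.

H_0 = Z,  H_1 = Z^2,  H_2 = Z.

Take the total order v_0 < v_1 < v_2 < v_3 < v_4 < v_5 < v_6 on the vertex set. Then K (dimension 2) consists of the simplices:

  0-simplices (7): [v_0], [v_1], [v_2], [v_3], [v_4], [v_5], [v_6]
  1-simplices (21): (21 of them)
  2-simplices (14): (14 of them)

Hence C_0 ≅ Z^7, C_1 ≅ Z^21, C_2 ≅ Z^14.

Boundary ∂_1: C_1 → C_0 sends each edge [p,q] (with p < q) to q − p.
As a 7×21 matrix over Z this has rank 6, with invariant factors (1,1,1,1,1,1).

Boundary ∂_2: C_2 → C_1 acts by ∂[p,q,r] = [q,r] − [p,r] + [p,q]. For instance
  ∂[v_0,v_3,v_5] = [v_3,v_5] − [v_0,v_5] + [v_0,v_3],
  ∂[v_1,v_2,v_4] = [v_2,v_4] − [v_1,v_4] + [v_1,v_2].
As a 21×14 matrix over Z this has rank 13, with invariant factors (1,1,1,1,1,1,1,1,1,1,1,1,1).

Computing H_k = (kernel of ∂_k) / (image of ∂_{k+1}):

  H_0: rank C_0 − rank ∂_1 = 7 − 6 = 1, and the invariant factors of ∂_1 are all 1, so H_0 = Z.
  H_1: rank ker ∂_1 − rank ∂_2 = (21 − 6) − 13 = 2, and the invariant factors of ∂_2 are all 1, so H_1 = Z^2.
  H_2: rank ker ∂_2 − rank ∂_3 = (14 − 13) − 0 = 1, and there is no ∂_3, so H_2 = Z.

As a check, the Euler characteristic is 7 − 21 + 14 = 0, which agrees with 1 − 2 + 1 = 0.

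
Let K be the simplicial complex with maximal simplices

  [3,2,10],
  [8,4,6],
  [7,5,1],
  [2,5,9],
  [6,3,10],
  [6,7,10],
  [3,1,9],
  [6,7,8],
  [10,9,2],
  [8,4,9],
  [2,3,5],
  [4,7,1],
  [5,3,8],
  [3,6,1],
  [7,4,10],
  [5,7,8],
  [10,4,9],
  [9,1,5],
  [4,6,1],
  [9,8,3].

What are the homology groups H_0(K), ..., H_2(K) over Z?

H_0 ≅ Z,  H_1 ≅ Z × Z/2,  H_2 = 0.

Take the total order 1 < 2 < 3 < 4 < 5 < 6 < 7 < 8 < 9 < 10 on the vertex set. Then K (dimension 2) consists of the simplices:

  0-simplices (10): [1], [2], [3], [4], [5], [6], [7], [8], [9], [10]
  1-simplices (30): (30 of them)
  2-simplices (20): (20 of them)

giving chain groups C_0 ≅ Z^10, C_1 ≅ Z^30, C_2 ≅ Z^20.

∂_1: C_1 → C_0 maps an edge to its endpoints' difference, ∂[p,q] = q − p.
The 10×30 boundary matrix has rank 9 and Smith normal form diag(1,1,1,1,1,1,1,1,1).

Boundary ∂_2: C_2 → C_1 acts by ∂[p,q,r] = [q,r] − [p,r] + [p,q]. For instance
  ∂[2,9,10] = [9,10] − [2,10] + [2,9],
  ∂[1,5,9] = [5,9] − [1,9] + [1,5].
As a 30×20 matrix over Z this has rank 20, with invariant factors (1,1,1,1,1,1,1,1,1,1,1,1,1,1,1,1,1,1,1,2).

Computing H_k = (kernel of ∂_k) / (image of ∂_{k+1}):

  H_0: rank C_0 − rank ∂_1 = 10 − 9 = 1, and the invariant factors of ∂_1 are all 1, so H_0 = Z.
  H_1: rank ker ∂_1 − rank ∂_2 = (30 − 9) − 20 = 1, and ∂_2 has invariant factor 2 > 1, so H_1 = Z × Z/2.
  H_2: rank ker ∂_2 − rank ∂_3 = (20 − 20) − 0 = 0, and there is no ∂_3, so H_2 = 0.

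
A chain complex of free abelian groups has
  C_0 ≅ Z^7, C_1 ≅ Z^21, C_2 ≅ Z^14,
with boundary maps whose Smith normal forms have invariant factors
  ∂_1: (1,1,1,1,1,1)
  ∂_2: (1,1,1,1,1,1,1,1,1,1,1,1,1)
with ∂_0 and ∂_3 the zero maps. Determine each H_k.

H_0 = Z,  H_1 = Z^2,  H_2 = Z.

H_0: b_0 = 7 − 0 − 6 = 1; torsion from ∂_1 factors > 1: none. So H_0 = Z.
H_1: b_1 = 21 − 6 − 13 = 2; torsion from ∂_2 factors > 1: none. So H_1 = Z^2.
H_2: b_2 = 14 − 13 − 0 = 1; torsion from ∂_3 factors > 1: none. So H_2 = Z.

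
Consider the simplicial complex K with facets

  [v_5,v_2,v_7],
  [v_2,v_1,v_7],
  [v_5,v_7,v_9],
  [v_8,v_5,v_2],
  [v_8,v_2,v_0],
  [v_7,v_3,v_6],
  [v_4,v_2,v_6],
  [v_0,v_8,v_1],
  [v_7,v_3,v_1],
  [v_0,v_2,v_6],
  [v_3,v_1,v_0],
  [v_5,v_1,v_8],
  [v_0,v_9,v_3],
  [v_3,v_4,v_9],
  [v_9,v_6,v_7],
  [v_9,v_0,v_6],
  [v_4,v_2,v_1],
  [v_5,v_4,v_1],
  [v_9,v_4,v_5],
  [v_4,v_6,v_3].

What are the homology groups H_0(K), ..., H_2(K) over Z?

H_0 ≅ Z,  H_1 ≅ Z ⊕ Z/2,  H_2 = 0.

Order the vertices as v_0 < v_1 < v_2 < v_3 < v_4 < v_5 < v_6 < v_7 < v_8 < v_9. Listing each simplex with vertices in this order, K has dimension 2 with simplices:

  0-simplices (10): [v_0], [v_1], [v_2], [v_3], [v_4], [v_5], [v_6], [v_7], [v_8], [v_9]
  1-simplices (30): (30 of them)
  2-simplices (20): (20 of them)

Hence C_0 ≅ Z^10, C_1 ≅ Z^30, C_2 ≅ Z^20.

∂_1: C_1 → C_0 is given by ∂[p,q] = [q] − [p]. For instance
  ∂[v_3,v_7] = [v_7] − [v_3].
As a 10×30 matrix over Z this has rank 9, with invariant factors (1,1,1,1,1,1,1,1,1).

The boundary map ∂_2: C_2 → C_1 sends each 2-simplex [p,q,r] to [q,r] − [p,r] + [p,q]. For instance
  ∂[v_0,v_6,v_9] = [v_6,v_9] − [v_0,v_9] + [v_0,v_6],
  ∂[v_0,v_2,v_6] = [v_2,v_6] − [v_0,v_6] + [v_0,v_2].
As a 30×20 matrix over Z this has rank 20, with invariant factors (1,1,1,1,1,1,1,1,1,1,1,1,1,1,1,1,1,1,1,2).

From H_k ≅ ker(∂_k) / im(∂_{k+1}) we obtain:

  H_0: rank C_0 − rank ∂_1 = 10 − 9 = 1, and the invariant factors of ∂_1 are all 1, so H_0 ≅ Z.
  H_1: rank ker ∂_1 − rank ∂_2 = (30 − 9) − 20 = 1, and ∂_2 has invariant factor 2 > 1, so H_1 ≅ Z ⊕ Z/2.
  H_2: rank ker ∂_2 − rank ∂_3 = (20 − 20) − 0 = 0, and there is no ∂_3, so H_2 ≅ 0.

As a check, the Euler characteristic is 10 − 30 + 20 = 0, which agrees with 1 − 1 + 0 = 0.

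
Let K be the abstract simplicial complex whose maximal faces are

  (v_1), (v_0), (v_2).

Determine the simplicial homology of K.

H_0 ≅ Z^3.

Take the total order v_0 < v_1 < v_2 on the vertex set. Then K (dimension 0) consists of the simplices:

  0-simplices (3): [v_0], [v_1], [v_2]

Hence C_0 ≅ Z^3.

From H_k ≅ ker(∂_k) / im(∂_{k+1}) we obtain:

  H_0: rank C_0 − rank ∂_1 = 3 − 0 = 3, and there is no ∂_1, so H_0 ≅ Z^3.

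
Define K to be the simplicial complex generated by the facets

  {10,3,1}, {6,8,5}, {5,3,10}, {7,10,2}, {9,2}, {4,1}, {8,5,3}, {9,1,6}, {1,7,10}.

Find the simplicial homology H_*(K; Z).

H_0 ≅ Z,  H_1 ≅ Z^2,  H_2 = 0.

Fix the vertex order 1 < 2 < 3 < 4 < 5 < 6 < 7 < 8 < 9 < 10 and write every simplex with vertices in increasing order. Then dim K = 2 and the simplices of K are:

  0-simplices (10): [1], [2], [3], [4], [5], [6], [7], [8], [9], [10]
  1-simplices (18): [1,3], [1,4], [1,6], [1,7], [1,9], [1,10], [2,7], [2,9], [2,10], [3,5], [3,8], [3,10], [5,6], [5,8], [5,10], [6,8], [6,9], [7,10]
  2-simplices (7): [1,3,10], [1,6,9], [1,7,10], [2,7,10], [3,5,8], [3,5,10], [5,6,8]

giving chain groups C_0 ≅ Z^10, C_1 ≅ Z^18, C_2 ≅ Z^7.

∂_1: C_1 → C_0 is given by ∂[p,q] = [q] − [p]. For instance
  ∂[1,7] = [7] − [1].
The 10×18 boundary matrix has rank 9 and Smith normal form diag(1,1,1,1,1,1,1,1,1).

Boundary ∂_2: C_2 → C_1 sends each 2-simplex [p,q,r] to [q,r] − [p,r] + [p,q]. For instance
  ∂[1,7,10] = [7,10] − [1,10] + [1,7],
  ∂[3,5,8] = [5,8] − [3,8] + [3,5].
The resulting 18×7 matrix has rank 7, and its Smith normal form has invariant factors (1,1,1,1,1,1,1).

Computing H_k = (kernel of ∂_k) / (image of ∂_{k+1}):

  H_0: rank C_0 − rank ∂_1 = 10 − 9 = 1, and the invariant factors of ∂_1 are all 1, so H_0 ≅ Z.
  H_1: rank ker ∂_1 − rank ∂_2 = (18 − 9) − 7 = 2, and the invariant factors of ∂_2 are all 1, so H_1 ≅ Z^2.
  H_2: rank ker ∂_2 − rank ∂_3 = (7 − 7) − 0 = 0, and there is no ∂_3, so H_2 ≅ 0.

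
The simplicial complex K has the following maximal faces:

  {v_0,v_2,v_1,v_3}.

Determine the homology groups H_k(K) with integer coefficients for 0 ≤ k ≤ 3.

Order the vertices as v_0 < v_1 < v_2 < v_3. Listing each simplex with vertices in this order, K has dimension 3 with simplices:

  0-simplices (4): [v_0], [v_1], [v_2], [v_3]
  1-simplices (6): [v_0,v_1], [v_0,v_2], [v_0,v_3], [v_1,v_2], [v_1,v_3], [v_2,v_3]
  2-simplices (4): [v_0,v_1,v_2], [v_0,v_1,v_3], [v_0,v_2,v_3], [v_1,v_2,v_3]
  3-simplices (1): [v_0,v_1,v_2,v_3]

giving chain groups C_0 ≅ Z^4, C_1 ≅ Z^6, C_2 ≅ Z^4, C_3 ≅ Z^1.

The boundary map ∂_1: C_1 → C_0 sends each edge [p,q] (with p < q) to q − p.
This gives a 4×6 integer matrix of rank 3; reducing to Smith normal form yields diagonal entries (1,1,1).

∂_2: C_2 → C_1 acts by ∂[p,q,r] = [q,r] − [p,r] + [p,q]. For instance
  ∂[v_1,v_2,v_3] = [v_2,v_3] − [v_1,v_3] + [v_1,v_2],
  ∂[v_0,v_1,v_3] = [v_1,v_3] − [v_0,v_3] + [v_0,v_1].
The 6×4 boundary matrix has rank 3 and Smith normal form diag(1,1,1).

Boundary ∂_3: C_3 → C_2 sends each 3-simplex σ to the alternating sum Σ_i (−1)^i (σ with its i-th vertex removed). For instance
  ∂[v_0,v_1,v_2,v_3] = [v_1,v_2,v_3] − [v_0,v_2,v_3] + [v_0,v_1,v_3] − [v_0,v_1,v_2].
This gives a 4×1 integer matrix of rank 1; reducing to Smith normal form yields diagonal entries (1).

Reading off H_k = ker ∂_k / im ∂_{k+1}:

  H_0: rank C_0 − rank ∂_1 = 4 − 3 = 1, and the invariant factors of ∂_1 are all 1, so H_0 = Z.
  H_1: rank ker ∂_1 − rank ∂_2 = (6 − 3) − 3 = 0, and the invariant factors of ∂_2 are all 1, so H_1 = 0.
  H_2: rank ker ∂_2 − rank ∂_3 = (4 − 3) − 1 = 0, and the invariant factors of ∂_3 are all 1, so H_2 = 0.
  H_3: rank ker ∂_3 − rank ∂_4 = (1 − 1) − 0 = 0, and there is no ∂_4, so H_3 = 0.

H_0 = Z,  H_1 = 0,  H_2 = 0,  H_3 = 0.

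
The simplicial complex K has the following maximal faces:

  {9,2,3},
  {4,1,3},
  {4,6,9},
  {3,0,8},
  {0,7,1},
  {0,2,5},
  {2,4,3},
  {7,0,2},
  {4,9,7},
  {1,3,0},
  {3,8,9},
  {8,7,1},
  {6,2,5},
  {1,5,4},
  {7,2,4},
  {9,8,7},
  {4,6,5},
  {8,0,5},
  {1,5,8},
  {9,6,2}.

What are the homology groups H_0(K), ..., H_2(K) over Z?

Order the vertices as 0 < 1 < 2 < 3 < 4 < 5 < 6 < 7 < 8 < 9. Listing each simplex with vertices in this order, K has dimension 2 with simplices:

  0-simplices (10): [0], [1], [2], [3], [4], [5], [6], [7], [8], [9]
  1-simplices (30): (30 of them)
  2-simplices (20): (20 of them)

giving chain groups C_0 ≅ Z^10, C_1 ≅ Z^30, C_2 ≅ Z^20.

The boundary map ∂_1: C_1 → C_0 sends each edge [p,q] (with p < q) to q − p. For instance
  ∂[1,3] = [3] − [1].
This gives a 10×30 integer matrix of rank 9; reducing to Smith normal form yields diagonal entries (1,1,1,1,1,1,1,1,1).

The boundary map ∂_2: C_2 → C_1 acts by ∂[p,q,r] = [q,r] − [p,r] + [p,q]. For instance
  ∂[2,4,7] = [4,7] − [2,7] + [2,4],
  ∂[4,5,6] = [5,6] − [4,6] + [4,5].
As a 30×20 matrix over Z this has rank 20, with invariant factors (1,1,1,1,1,1,1,1,1,1,1,1,1,1,1,1,1,1,1,2).

Computing H_k = (kernel of ∂_k) / (image of ∂_{k+1}):

  H_0: rank C_0 − rank ∂_1 = 10 − 9 = 1, and the invariant factors of ∂_1 are all 1, so H_0 ≅ Z.
  H_1: rank ker ∂_1 − rank ∂_2 = (30 − 9) − 20 = 1, and ∂_2 has invariant factor 2 > 1, so H_1 ≅ Z ⊕ Z/2Z.
  H_2: rank ker ∂_2 − rank ∂_3 = (20 − 20) − 0 = 0, and there is no ∂_3, so H_2 ≅ 0.

H_0 = Z,  H_1 = Z ⊕ Z/2Z,  H_2 = 0.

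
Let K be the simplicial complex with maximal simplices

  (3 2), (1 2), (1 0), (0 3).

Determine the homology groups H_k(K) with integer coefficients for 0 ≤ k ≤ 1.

H_0 = Z,  H_1 = Z.

We work with the vertex ordering 0 < 1 < 2 < 3. The simplices of K, each written with vertices in increasing order, are:

  0-simplices (4): [0], [1], [2], [3]
  1-simplices (4): [0,1], [0,3], [1,2], [2,3]

Hence C_0 ≅ Z^4, C_1 ≅ Z^4.

The boundary map ∂_1: C_1 → C_0 maps an edge to its endpoints' difference, ∂[p,q] = q − p.
This gives a 4×4 integer matrix of rank 3; reducing to Smith normal form yields diagonal entries (1,1,1).

Computing H_k = (kernel of ∂_k) / (image of ∂_{k+1}):

  H_0: rank C_0 − rank ∂_1 = 4 − 3 = 1, and the invariant factors of ∂_1 are all 1, so H_0 ≅ Z.
  H_1: rank ker ∂_1 − rank ∂_2 = (4 − 3) − 0 = 1, and there is no ∂_2, so H_1 ≅ Z.

(K is a triangulation of the circle S^1.)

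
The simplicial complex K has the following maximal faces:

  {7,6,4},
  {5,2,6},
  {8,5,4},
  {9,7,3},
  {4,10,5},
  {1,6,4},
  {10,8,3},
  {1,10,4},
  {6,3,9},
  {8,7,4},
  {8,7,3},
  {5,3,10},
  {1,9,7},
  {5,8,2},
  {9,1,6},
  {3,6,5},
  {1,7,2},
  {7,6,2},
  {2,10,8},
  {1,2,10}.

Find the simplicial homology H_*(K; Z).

H_0 = Z,  H_1 = Z ⊕ Z_2,  H_2 = 0.

We work with the vertex ordering 1 < 2 < 3 < 4 < 5 < 6 < 7 < 8 < 9 < 10. The simplices of K, each written with vertices in increasing order, are:

  0-simplices (10): [1], [2], [3], [4], [5], [6], [7], [8], [9], [10]
  1-simplices (30): (30 of them)
  2-simplices (20): (20 of them)

giving chain groups C_0 ≅ Z^10, C_1 ≅ Z^30, C_2 ≅ Z^20.

Boundary ∂_1: C_1 → C_0 is given by ∂[p,q] = [q] − [p].
As a 10×30 matrix over Z this has rank 9, with invariant factors (1,1,1,1,1,1,1,1,1).

The boundary map ∂_2: C_2 → C_1 acts by ∂[p,q,r] = [q,r] − [p,r] + [p,q]. For instance
  ∂[3,5,10] = [5,10] − [3,10] + [3,5],
  ∂[3,6,9] = [6,9] − [3,9] + [3,6].
As a 30×20 matrix over Z this has rank 20, with invariant factors (1,1,1,1,1,1,1,1,1,1,1,1,1,1,1,1,1,1,1,2).

Reading off H_k = ker ∂_k / im ∂_{k+1}:

  H_0: rank C_0 − rank ∂_1 = 10 − 9 = 1, and the invariant factors of ∂_1 are all 1, so H_0 ≅ Z.
  H_1: rank ker ∂_1 − rank ∂_2 = (30 − 9) − 20 = 1, and ∂_2 has invariant factor 2 > 1, so H_1 ≅ Z ⊕ Z_2.
  H_2: rank ker ∂_2 − rank ∂_3 = (20 − 20) − 0 = 0, and there is no ∂_3, so H_2 ≅ 0.

(K is a triangulation of the Klein bottle.)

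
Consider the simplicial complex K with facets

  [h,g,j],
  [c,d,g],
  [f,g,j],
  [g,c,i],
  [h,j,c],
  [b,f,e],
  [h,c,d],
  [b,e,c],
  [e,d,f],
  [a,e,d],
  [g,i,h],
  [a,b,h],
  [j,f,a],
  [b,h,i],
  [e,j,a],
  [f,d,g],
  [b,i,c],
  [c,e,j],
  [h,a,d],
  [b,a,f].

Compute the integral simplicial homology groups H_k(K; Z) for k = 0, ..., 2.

H_0 = Z,  H_1 = Z ⊕ Z/2,  H_2 = 0.

Fix the vertex order a < b < c < d < e < f < g < h < i < j and write every simplex with vertices in increasing order. Then dim K = 2 and the simplices of K are:

  0-simplices (10): a, b, c, d, e, f, g, h, i, j
  1-simplices (30): ab, ad, ae, af, ah, aj, bc, be, bf, bh, bi, cd, ce, cg, ch, ci, cj, de, df, dg, dh, ef, ej, fg, fj, gh, gi, gj, hi, hj
  2-simplices (20): abf, abh, ade, adh, aej, afj, bce, bci, bef, bhi, cdg, cdh, cej, cgi, chj, def, dfg, fgj, ghi, ghj

Hence C_0 ≅ Z^10, C_1 ≅ Z^30, C_2 ≅ Z^20.

∂_1: C_1 → C_0 is given by ∂[p,q] = [q] − [p]. For instance
  ∂fj = j − f.
The 10×30 boundary matrix has rank 9 and Smith normal form diag(1,1,1,1,1,1,1,1,1).

The boundary map ∂_2: C_2 → C_1 acts by ∂[p,q,r] = [q,r] − [p,r] + [p,q]. For instance
  ∂bef = ef − bf + be,
  ∂bce = ce − be + bc.
As a 30×20 matrix over Z this has rank 20, with invariant factors (1,1,1,1,1,1,1,1,1,1,1,1,1,1,1,1,1,1,1,2).

Reading off H_k = ker ∂_k / im ∂_{k+1}:

  H_0: rank C_0 − rank ∂_1 = 10 − 9 = 1, and the invariant factors of ∂_1 are all 1, so H_0 ≅ Z.
  H_1: rank ker ∂_1 − rank ∂_2 = (30 − 9) − 20 = 1, and ∂_2 has invariant factor 2 > 1, so H_1 ≅ Z ⊕ Z/2.
  H_2: rank ker ∂_2 − rank ∂_3 = (20 − 20) − 0 = 0, and there is no ∂_3, so H_2 ≅ 0.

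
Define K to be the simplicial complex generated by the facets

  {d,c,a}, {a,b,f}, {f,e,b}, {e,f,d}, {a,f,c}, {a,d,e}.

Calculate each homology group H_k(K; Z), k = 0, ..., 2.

H_0 ≅ Z,  H_1 ≅ Z,  H_2 = 0.

We work with the vertex ordering a < b < c < d < e < f. The simplices of K, each written with vertices in increasing order, are:

  0-simplices (6): a, b, c, d, e, f
  1-simplices (12): ab, ac, ad, ae, af, be, bf, cd, cf, de, df, ef
  2-simplices (6): abf, acd, acf, ade, bef, def

giving chain groups C_0 ≅ Z^6, C_1 ≅ Z^12, C_2 ≅ Z^6.

∂_1: C_1 → C_0 is given by ∂[p,q] = [q] − [p]. For instance
  ∂ef = f − e.
The 6×12 boundary matrix has rank 5 and Smith normal form diag(1,1,1,1,1).

∂_2: C_2 → C_1 maps a triangle to the signed sum of its edges. For instance
  ∂def = ef − df + de,
  ∂acd = cd − ad + ac.
As a 12×6 matrix over Z this has rank 6, with invariant factors (1,1,1,1,1,1).

Now H_k = ker ∂_k / im ∂_{k+1}, so:

  H_0: rank C_0 − rank ∂_1 = 6 − 5 = 1, and the invariant factors of ∂_1 are all 1, so H_0 = Z.
  H_1: rank ker ∂_1 − rank ∂_2 = (12 − 5) − 6 = 1, and the invariant factors of ∂_2 are all 1, so H_1 = Z.
  H_2: rank ker ∂_2 − rank ∂_3 = (6 − 6) − 0 = 0, and there is no ∂_3, so H_2 = 0.

As a check, the Euler characteristic is 6 − 12 + 6 = 0, which agrees with 1 − 1 + 0 = 0.
(K is a triangulation of the cylinder S^1 x I.)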